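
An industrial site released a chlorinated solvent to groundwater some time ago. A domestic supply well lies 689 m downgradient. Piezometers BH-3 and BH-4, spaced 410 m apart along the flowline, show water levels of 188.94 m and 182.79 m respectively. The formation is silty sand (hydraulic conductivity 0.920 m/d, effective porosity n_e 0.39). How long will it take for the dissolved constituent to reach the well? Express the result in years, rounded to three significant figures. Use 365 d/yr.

53.3 years

Hydraulic gradient i = (188.94 − 182.79) / 410 = 6.15 / 410 = 0.01500
q = Ki = 0.920 × 0.01500 = 0.01380 m/d
v_s = q/n_e = 0.01380/0.39 = 0.03538 m/d
t = L / v = 689 / 0.03538 = 19470 d
   = 19470 / 365 = 53.3 yr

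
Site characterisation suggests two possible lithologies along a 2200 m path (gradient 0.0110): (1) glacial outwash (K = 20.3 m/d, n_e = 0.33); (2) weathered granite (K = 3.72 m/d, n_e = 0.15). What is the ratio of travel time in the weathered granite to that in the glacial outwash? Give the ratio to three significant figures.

Unit 1 (glacial outwash): v = 20.3×0.011/0.33 = 0.6767 m/d, t = 2200/0.6767 = 3251 d
Unit 2 (weathered granite): v = 3.72×0.011/0.15 = 0.2728 m/d, t = 2200/0.2728 = 8065 d
t(weathered granite) / t(glacial outwash) = 8065/3251 = 2.48

2.48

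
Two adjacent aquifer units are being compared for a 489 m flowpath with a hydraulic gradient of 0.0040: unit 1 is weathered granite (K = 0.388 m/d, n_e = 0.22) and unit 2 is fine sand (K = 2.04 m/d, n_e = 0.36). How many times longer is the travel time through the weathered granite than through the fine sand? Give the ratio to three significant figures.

Unit 1 (weathered granite): v = 0.388×0.0040/0.22 = 0.007055 m/d, t = 489/0.007055 = 69320 d
Unit 2 (fine sand): v = 2.04×0.0040/0.36 = 0.02267 m/d, t = 489/0.02267 = 21570 d
t(weathered granite) / t(fine sand) = 69320/21570 = 3.21

3.21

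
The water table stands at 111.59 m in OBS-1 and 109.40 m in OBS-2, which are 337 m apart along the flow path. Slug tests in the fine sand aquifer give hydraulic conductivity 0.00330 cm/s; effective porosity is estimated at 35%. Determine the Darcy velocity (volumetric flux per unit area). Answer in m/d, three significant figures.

Hydraulic gradient i = (111.59 − 109.40) / 337 = 2.19 / 337 = 0.006499
K = 0.00330 cm/s × 864 = 2.851 m/d
Darcy flux q = K·i = 2.851 × 0.006499 = 0.01853 m/d

0.0185 m/d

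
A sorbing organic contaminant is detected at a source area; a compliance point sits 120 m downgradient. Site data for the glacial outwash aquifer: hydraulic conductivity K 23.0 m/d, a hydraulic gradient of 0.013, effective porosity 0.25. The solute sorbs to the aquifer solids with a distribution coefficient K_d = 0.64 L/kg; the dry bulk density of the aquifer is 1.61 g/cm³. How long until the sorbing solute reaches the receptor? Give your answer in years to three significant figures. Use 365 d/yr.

1.41 years

q = Ki = 23.0 × 0.013 = 0.2990 m/d
v_s = q/n_e = 0.2990/0.25 = 1.196 m/d
Retardation R = 1 + ρ_b·K_d/n = 1 + 1.61×0.64/0.25 = 5.122
Contaminant velocity v_c = v/R = 1.196/5.122 = 0.2335 m/d
t = L/v_c = 120/0.2335 = 513.9 d
   = 513.9/365 = 1.41 yr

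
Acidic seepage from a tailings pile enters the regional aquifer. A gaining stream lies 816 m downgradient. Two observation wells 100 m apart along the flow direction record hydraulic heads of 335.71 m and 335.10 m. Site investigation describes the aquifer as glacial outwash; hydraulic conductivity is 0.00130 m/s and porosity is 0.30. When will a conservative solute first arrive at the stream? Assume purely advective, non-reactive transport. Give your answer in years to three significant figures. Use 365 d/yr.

Hydraulic gradient i = (335.71 − 335.10) / 100 = 0.61 / 100 = 0.006100
K = 0.00130 m/s × 86400 s/d = 112.3 m/d
Darcy flux q = K·i = 112.3 × 0.006100 = 0.6852 m/d
Average linear velocity = 0.6852 / 0.30 = 2.284 m/d
t = L / v = 816 / 2.284 = 357.3 d
   = 357.3 / 365 = 0.979 yr

0.979 years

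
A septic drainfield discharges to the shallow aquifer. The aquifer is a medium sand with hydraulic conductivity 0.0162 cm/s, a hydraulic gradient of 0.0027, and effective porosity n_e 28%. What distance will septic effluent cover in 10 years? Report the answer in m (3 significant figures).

493 m

K = 0.0162 cm/s × 864 = 14.00 m/d
q = Ki = 14.00 × 0.0027 = 0.03779 m/d
v_s = q/n_e = 0.03779/0.28 = 0.1350 m/d
T = 10 yr × 365 = 3650 d
L = v × T = 0.1350 × 3650 = 492.6 m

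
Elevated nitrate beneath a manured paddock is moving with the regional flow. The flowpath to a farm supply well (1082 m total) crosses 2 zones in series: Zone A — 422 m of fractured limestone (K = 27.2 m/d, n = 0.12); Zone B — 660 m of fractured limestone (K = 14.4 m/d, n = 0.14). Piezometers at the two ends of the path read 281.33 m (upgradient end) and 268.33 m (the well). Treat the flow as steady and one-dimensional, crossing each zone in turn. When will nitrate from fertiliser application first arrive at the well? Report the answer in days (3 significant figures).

Total head drop ΔH = 281.33 − 268.33 = 13.00 m
Continuity: the same q passes through each zone, so ΔH = q·Σ(L_j/K_j) — the zones act as resistances in series.
Σ(L/K) = 422/27.2 + 660/14.4 = 15.51 + 45.83 = 61.35 d
q = ΔH / Σ(L/K) = 13.00 / 61.35 = 0.2119 m/d (same in every zone)
Zone A: v = q/n = 0.2119/0.12 = 1.766 m/d → t_A = 422/1.766 = 239.0 d
Zone B: v = q/n = 0.2119/0.14 = 1.514 m/d → t_B = 660/1.514 = 436.0 d
Total t = 239.0 + 436.0 = 675.0 d

675 days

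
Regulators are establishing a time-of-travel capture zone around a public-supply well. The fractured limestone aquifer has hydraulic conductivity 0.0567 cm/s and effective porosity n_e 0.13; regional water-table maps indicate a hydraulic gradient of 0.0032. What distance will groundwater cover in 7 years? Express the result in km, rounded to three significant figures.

3.08 km

K = 0.0567 cm/s × 864 = 48.99 m/d
Specific discharge q = 48.99 × 0.0032 = 0.1568 m/d
v_s = q/n_e = 0.1568/0.13 = 1.206 m/d
T = 7 yr × 365 = 2555 d
L = v × T = 1.206 × 2555 = 3081 m
   = 3.08 km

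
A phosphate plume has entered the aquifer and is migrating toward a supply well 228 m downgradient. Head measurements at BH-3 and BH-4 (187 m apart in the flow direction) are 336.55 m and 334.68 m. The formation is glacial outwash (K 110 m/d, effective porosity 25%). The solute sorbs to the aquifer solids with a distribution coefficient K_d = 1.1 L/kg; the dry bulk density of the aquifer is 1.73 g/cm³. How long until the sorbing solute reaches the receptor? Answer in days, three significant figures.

446 days

Hydraulic gradient i = (336.55 − 334.68) / 187 = 1.87 / 187 = 0.01000
Specific discharge q = 110 × 0.01000 = 1.100 m/d
v_s = q/n_e = 1.100/0.25 = 4.400 m/d
Retardation R = 1 + ρ_b·K_d/n = 1 + 1.73×1.1/0.25 = 8.612
Contaminant velocity v_c = v/R = 4.400/8.612 = 0.5109 m/d
t = L/v_c = 228/0.5109 = 446.3 d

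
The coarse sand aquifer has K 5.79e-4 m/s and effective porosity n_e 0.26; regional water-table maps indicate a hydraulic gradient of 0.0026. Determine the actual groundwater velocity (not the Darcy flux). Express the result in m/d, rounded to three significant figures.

0.500 m/d

K = 5.79e-4 m/s × 86400 s/d = 50.03 m/d
Specific discharge q = 50.03 × 0.0026 = 0.1301 m/d
v = Ki/n = 50.03·0.0026/0.26 = 0.5003 m/d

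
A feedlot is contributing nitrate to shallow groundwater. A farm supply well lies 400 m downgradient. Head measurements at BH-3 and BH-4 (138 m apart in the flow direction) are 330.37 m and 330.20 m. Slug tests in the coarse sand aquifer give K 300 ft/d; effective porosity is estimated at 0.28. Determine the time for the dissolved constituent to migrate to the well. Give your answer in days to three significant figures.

994 days

Hydraulic gradient i = (330.37 − 330.20) / 138 = 0.17 / 138 = 0.001232
K = 300 ft/d × 0.3048 = 91.44 m/d
Specific discharge q = 91.44 × 0.001232 = 0.1126 m/d
v = Ki/n = 91.44·0.001232/0.28 = 0.4023 m/d
t = L / v = 400 / 0.4023 = 994.3 d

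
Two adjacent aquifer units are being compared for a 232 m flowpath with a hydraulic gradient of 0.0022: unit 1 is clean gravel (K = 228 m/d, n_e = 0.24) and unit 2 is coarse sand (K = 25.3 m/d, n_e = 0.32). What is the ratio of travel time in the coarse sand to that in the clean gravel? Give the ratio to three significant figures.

12.0

Unit 1 (clean gravel): v = 228×0.0022/0.24 = 2.090 m/d, t = 232/2.090 = 111.0 d
Unit 2 (coarse sand): v = 25.3×0.0022/0.32 = 0.1739 m/d, t = 232/0.1739 = 1334 d
t(coarse sand) / t(clean gravel) = 1334/111.0 = 12.0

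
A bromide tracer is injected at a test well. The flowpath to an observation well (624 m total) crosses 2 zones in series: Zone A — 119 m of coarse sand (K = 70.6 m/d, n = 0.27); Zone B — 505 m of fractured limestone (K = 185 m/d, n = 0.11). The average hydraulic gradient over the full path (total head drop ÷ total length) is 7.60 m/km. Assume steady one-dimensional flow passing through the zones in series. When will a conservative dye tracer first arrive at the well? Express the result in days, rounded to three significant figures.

Continuity: the same q passes through each zone, so ΔH = q·Σ(L_j/K_j) — the zones act as resistances in series.
Σ(L/K) = 119/70.6 + 505/185 = 1.686 + 2.730 = 4.415 d
K_eq = L_total / Σ(L/K) = 624 / 4.415 = 141.3 m/d
q = K_eq · i = 141.3 × 0.0076 = 1.074 m/d (same in every zone)
Zone A: v = q/n = 1.074/0.27 = 3.978 m/d → t_A = 119/3.978 = 29.91 d
Zone B: v = q/n = 1.074/0.11 = 9.764 m/d → t_B = 505/9.764 = 51.72 d
Total t = 29.91 + 51.72 = 81.63 d

81.6 days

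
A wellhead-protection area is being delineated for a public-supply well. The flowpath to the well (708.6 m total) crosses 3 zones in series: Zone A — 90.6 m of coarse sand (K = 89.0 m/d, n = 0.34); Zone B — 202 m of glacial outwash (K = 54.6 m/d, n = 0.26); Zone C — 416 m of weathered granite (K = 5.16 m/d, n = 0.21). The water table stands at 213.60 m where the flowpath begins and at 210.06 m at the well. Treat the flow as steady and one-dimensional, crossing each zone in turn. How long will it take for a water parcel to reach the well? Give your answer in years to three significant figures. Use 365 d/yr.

11.3 years

Total head drop ΔH = 213.60 − 210.06 = 3.54 m
Steady 1-D flow in series ⇒ the Darcy flux q is identical in every zone and the zone head losses add (resistances L/K in series).
Σ(L/K) = 90.6/89.0 + 202/54.6 + 416/5.16 = 1.018 + 3.700 + 80.62 = 85.34 d
q = ΔH / Σ(L/K) = 3.54 / 85.34 = 0.04148 m/d (same in every zone)
Zone A: v = q/n = 0.04148/0.34 = 0.1220 m/d → t_A = 90.6/0.1220 = 742.6 d
Zone B: v = q/n = 0.04148/0.26 = 0.1595 m/d → t_B = 202/0.1595 = 1266 d
Zone C: v = q/n = 0.04148/0.21 = 0.1975 m/d → t_C = 416/0.1975 = 2106 d
Total t = 742.6 + 1266 + 2106 = 4115 d
   = 4115 / 365 = 11.3 yr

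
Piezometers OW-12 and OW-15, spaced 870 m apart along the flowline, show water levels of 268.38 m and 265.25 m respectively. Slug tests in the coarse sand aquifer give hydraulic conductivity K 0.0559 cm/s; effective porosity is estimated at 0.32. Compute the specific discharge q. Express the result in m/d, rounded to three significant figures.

Hydraulic gradient i = (268.38 − 265.25) / 870 = 3.13 / 870 = 0.003598
K = 0.0559 cm/s × 864 = 48.30 m/d
Darcy flux q = K·i = 48.30 × 0.003598 = 0.1738 m/d

0.174 m/d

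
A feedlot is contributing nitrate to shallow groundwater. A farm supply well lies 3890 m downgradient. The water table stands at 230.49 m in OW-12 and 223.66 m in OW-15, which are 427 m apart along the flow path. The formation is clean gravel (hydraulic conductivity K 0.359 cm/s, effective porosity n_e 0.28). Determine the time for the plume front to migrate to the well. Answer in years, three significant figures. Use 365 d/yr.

0.601 years

Hydraulic gradient i = (230.49 − 223.66) / 427 = 6.83 / 427 = 0.01600
K = 0.359 cm/s × 864 = 310.2 m/d
Specific discharge q = 310.2 × 0.01600 = 4.961 m/d
Seepage velocity v = q / n = 4.961 / 0.28 = 17.72 m/d
t = L / v = 3890 / 17.72 = 219.5 d
   = 219.5 / 365 = 0.601 yr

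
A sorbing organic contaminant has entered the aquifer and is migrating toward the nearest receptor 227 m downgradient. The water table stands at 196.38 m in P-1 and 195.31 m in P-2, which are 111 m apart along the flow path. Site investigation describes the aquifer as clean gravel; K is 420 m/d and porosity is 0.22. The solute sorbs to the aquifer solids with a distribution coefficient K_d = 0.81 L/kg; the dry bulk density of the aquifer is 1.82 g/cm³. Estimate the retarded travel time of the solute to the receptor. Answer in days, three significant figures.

95.0 days

Hydraulic gradient i = (196.38 − 195.31) / 111 = 1.07 / 111 = 0.009640
Specific discharge q = 420 × 0.009640 = 4.049 m/d
v_s = q/n_e = 4.049/0.22 = 18.40 m/d
Retardation R = 1 + ρ_b·K_d/n = 1 + 1.82×0.81/0.22 = 7.701
Contaminant velocity v_c = v/R = 18.40/7.701 = 2.390 m/d
t = L/v_c = 227/2.390 = 94.99 d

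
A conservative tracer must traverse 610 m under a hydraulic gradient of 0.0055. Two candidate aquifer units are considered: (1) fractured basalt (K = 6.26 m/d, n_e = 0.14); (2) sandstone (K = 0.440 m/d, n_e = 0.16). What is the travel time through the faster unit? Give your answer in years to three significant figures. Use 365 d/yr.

Unit 1 (fractured basalt): v = 6.26×0.0055/0.14 = 0.2459 m/d, t = 610/0.2459 = 2480 d
Unit 2 (sandstone): v = 0.440×0.0055/0.16 = 0.01513 m/d, t = 610/0.01513 = 40330 d
Faster: 2480 d / 365 = 6.80 yr

6.80 years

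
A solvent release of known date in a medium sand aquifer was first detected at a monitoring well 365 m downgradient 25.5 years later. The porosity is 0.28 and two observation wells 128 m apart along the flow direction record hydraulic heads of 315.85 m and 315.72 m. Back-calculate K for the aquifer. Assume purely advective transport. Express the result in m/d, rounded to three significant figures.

Hydraulic gradient i = (315.85 − 315.72) / 128 = 0.13 / 128 = 0.001016
t = 25.5 years = 9308 d
v = L / t = 365 / 9308 = 0.03922 m/d
K = v · n / i = 0.03922 × 0.28 / 0.001016 = 10.8 m/d

10.8 m/d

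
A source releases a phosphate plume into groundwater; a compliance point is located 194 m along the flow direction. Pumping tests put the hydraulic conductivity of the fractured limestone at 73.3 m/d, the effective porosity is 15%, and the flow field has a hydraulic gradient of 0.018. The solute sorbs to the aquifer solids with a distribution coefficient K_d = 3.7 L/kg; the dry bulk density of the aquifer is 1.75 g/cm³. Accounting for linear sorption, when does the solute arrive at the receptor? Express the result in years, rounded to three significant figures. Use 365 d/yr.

q = Ki = 73.3 × 0.018 = 1.319 m/d
v = Ki/n = 73.3·0.018/0.15 = 8.796 m/d
Retardation R = 1 + ρ_b·K_d/n = 1 + 1.75×3.7/0.15 = 44.17
Contaminant velocity v_c = v/R = 8.796/44.17 = 0.1992 m/d
t = L/v_c = 194/0.1992 = 974.1 d
   = 974.1/365 = 2.67 yr

2.67 years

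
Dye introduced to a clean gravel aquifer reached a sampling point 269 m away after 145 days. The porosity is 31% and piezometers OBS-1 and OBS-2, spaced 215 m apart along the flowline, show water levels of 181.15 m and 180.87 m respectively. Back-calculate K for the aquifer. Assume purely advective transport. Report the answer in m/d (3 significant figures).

Hydraulic gradient i = (181.15 − 180.87) / 215 = 0.28 / 215 = 0.001302
v = L / t = 269 / 145 = 1.855 m/d
K = v · n / i = 1.855 × 0.31 / 0.001302 = 442 m/d

442 m/d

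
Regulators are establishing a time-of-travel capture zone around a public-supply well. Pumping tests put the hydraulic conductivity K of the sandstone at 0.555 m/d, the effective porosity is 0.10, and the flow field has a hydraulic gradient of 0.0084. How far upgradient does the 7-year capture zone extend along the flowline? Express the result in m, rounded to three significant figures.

119 m

Specific discharge q = 0.555 × 0.0084 = 0.004662 m/d
v_s = q/n_e = 0.004662/0.10 = 0.04662 m/d
T = 7 yr × 365 = 2555 d
L = v × T = 0.04662 × 2555 = 119.1 m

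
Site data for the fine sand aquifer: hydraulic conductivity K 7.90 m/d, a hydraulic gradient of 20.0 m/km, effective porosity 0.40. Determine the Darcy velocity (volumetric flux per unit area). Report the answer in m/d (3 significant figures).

0.158 m/d

Darcy flux q = K·i = 7.90 × 0.020 = 0.1580 m/d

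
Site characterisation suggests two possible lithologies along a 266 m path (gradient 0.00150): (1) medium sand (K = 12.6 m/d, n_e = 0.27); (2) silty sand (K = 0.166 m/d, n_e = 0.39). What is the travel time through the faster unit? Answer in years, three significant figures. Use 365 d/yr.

Unit 1 (medium sand): v = 12.6×0.0015/0.27 = 0.07000 m/d, t = 266/0.07000 = 3800 d
Unit 2 (silty sand): v = 0.166×0.0015/0.39 = 6.385e-4 m/d, t = 266/6.385e-4 = 416600 d
Faster: 3800 d / 365 = 10.4 yr

10.4 years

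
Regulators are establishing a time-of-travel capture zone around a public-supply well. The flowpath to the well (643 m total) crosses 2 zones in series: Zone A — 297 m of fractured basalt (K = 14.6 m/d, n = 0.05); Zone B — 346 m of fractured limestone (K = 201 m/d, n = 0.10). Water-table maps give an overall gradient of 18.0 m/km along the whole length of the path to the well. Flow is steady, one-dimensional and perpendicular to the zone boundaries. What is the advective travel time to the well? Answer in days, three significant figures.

For zones in series the flux q is common to all zones; the equivalent conductivity is the harmonic (thickness-weighted) mean, K_eq = L_total / Σ(L_j/K_j).
Σ(L/K) = 297/14.6 + 346/201 = 20.34 + 1.721 = 22.06 d
K_eq = L_total / Σ(L/K) = 643 / 22.06 = 29.14 m/d
q = K_eq · i = 29.14 × 0.018 = 0.5246 m/d (same in every zone)
Zone A: v = q/n = 0.5246/0.05 = 10.49 m/d → t_A = 297/10.49 = 28.31 d
Zone B: v = q/n = 0.5246/0.10 = 5.246 m/d → t_B = 346/5.246 = 65.96 d
Total t = 28.31 + 65.96 = 94.27 d

94.3 days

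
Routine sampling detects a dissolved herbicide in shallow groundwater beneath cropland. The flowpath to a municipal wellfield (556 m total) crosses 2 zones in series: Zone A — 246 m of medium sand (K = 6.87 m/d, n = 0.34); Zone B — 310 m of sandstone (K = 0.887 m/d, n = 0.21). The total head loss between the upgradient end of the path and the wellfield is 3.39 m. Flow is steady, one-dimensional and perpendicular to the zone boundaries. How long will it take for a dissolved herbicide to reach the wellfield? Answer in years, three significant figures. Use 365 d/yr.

Continuity: the same q passes through each zone, so ΔH = q·Σ(L_j/K_j) — the zones act as resistances in series.
Σ(L/K) = 246/6.87 + 310/0.887 = 35.81 + 349.5 = 385.3 d
q = ΔH / Σ(L/K) = 3.39 / 385.3 = 0.008798 m/d (same in every zone)
Zone A: v = q/n = 0.008798/0.34 = 0.02588 m/d → t_A = 246/0.02588 = 9506 d
Zone B: v = q/n = 0.008798/0.21 = 0.04190 m/d → t_B = 310/0.04190 = 7399 d
Total t = 9506 + 7399 = 16910 d
   = 16910 / 365 = 46.3 yr

46.3 years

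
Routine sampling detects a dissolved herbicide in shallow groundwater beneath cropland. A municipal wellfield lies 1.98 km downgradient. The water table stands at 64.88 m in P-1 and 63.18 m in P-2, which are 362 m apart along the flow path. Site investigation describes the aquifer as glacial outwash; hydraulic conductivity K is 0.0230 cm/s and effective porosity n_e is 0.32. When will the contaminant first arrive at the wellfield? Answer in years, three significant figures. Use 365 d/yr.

18.6 years

Hydraulic gradient i = (64.88 − 63.18) / 362 = 1.70 / 362 = 0.004696
K = 0.0230 cm/s × 864 = 19.87 m/d
q = Ki = 19.87 × 0.004696 = 0.09332 m/d
Seepage velocity v = q / n = 0.09332 / 0.32 = 0.2916 m/d
L = 1.98 km = 1980 m
t = L / v = 1980 / 0.2916 = 6789 d
   = 6789 / 365 = 18.6 yr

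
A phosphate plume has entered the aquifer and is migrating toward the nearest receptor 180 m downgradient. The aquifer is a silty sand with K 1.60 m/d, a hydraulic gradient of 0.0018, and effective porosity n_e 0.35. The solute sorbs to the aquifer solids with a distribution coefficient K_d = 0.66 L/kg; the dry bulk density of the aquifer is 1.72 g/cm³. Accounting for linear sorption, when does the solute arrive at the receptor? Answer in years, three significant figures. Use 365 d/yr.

254 years

Specific discharge q = 1.60 × 0.0018 = 0.002880 m/d
Seepage velocity v = q / n = 0.002880 / 0.35 = 0.008229 m/d
Retardation R = 1 + ρ_b·K_d/n = 1 + 1.72×0.66/0.35 = 4.243
Contaminant velocity v_c = v/R = 0.008229/4.243 = 0.001939 m/d
t = L/v_c = 180/0.001939 = 92830 d
   = 92830/365 = 254 yr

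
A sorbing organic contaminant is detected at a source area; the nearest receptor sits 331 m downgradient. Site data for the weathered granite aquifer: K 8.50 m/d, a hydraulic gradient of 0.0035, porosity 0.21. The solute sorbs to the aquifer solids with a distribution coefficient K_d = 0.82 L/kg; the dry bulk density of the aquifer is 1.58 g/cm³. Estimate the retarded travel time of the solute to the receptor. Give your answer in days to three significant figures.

16800 days

Darcy flux q = K·i = 8.50 × 0.0035 = 0.02975 m/d
v_s = q/n_e = 0.02975/0.21 = 0.1417 m/d
Retardation R = 1 + ρ_b·K_d/n = 1 + 1.58×0.82/0.21 = 7.170
Contaminant velocity v_c = v/R = 0.1417/7.170 = 0.01976 m/d
t = L/v_c = 331/0.01976 = 16750 d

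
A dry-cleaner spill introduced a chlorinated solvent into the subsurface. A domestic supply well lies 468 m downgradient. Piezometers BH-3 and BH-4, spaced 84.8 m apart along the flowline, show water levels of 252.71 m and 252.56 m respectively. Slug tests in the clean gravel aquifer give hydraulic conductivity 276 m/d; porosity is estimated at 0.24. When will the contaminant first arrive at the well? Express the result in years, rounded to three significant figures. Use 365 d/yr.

Hydraulic gradient i = (252.71 − 252.56) / 84.8 = 0.15 / 84.8 = 0.001769
Specific discharge q = 276 × 0.001769 = 0.4882 m/d
v_s = q/n_e = 0.4882/0.24 = 2.034 m/d
t = L / v = 468 / 2.034 = 230.1 d
   = 230.1 / 365 = 0.630 yr

0.630 years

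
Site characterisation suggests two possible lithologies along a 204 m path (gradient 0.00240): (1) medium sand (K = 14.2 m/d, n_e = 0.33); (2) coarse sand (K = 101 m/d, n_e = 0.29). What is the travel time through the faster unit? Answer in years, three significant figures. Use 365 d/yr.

0.669 years

Unit 1 (medium sand): v = 14.2×0.0024/0.33 = 0.1033 m/d, t = 204/0.1033 = 1975 d
Unit 2 (coarse sand): v = 101×0.0024/0.29 = 0.8359 m/d, t = 204/0.8359 = 244.1 d
Faster: 244.1 d / 365 = 0.669 yr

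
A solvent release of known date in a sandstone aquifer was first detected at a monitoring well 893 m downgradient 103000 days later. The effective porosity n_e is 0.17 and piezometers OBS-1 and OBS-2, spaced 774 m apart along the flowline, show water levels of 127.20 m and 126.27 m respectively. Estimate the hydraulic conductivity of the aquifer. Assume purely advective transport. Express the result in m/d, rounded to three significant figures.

1.23 m/d

Hydraulic gradient i = (127.20 − 126.27) / 774 = 0.93 / 774 = 0.001202
v = L / t = 893 / 103000 = 0.008670 m/d
K = v · n / i = 0.008670 × 0.17 / 0.001202 = 1.23 m/d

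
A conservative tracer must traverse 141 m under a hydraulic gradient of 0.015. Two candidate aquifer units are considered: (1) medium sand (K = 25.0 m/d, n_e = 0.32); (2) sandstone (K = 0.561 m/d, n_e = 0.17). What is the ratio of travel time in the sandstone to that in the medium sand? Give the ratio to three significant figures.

23.7

Unit 1 (medium sand): v = 25.0×0.015/0.32 = 1.172 m/d, t = 141/1.172 = 120.3 d
Unit 2 (sandstone): v = 0.561×0.015/0.17 = 0.04950 m/d, t = 141/0.04950 = 2848 d
t(sandstone) / t(medium sand) = 2848/120.3 = 23.7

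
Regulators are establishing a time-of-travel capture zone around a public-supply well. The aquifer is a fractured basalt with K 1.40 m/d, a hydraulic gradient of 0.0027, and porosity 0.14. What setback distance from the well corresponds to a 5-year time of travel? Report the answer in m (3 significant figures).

q = Ki = 1.40 × 0.0027 = 0.003780 m/d
v_s = q/n_e = 0.003780/0.14 = 0.02700 m/d
T = 5 yr × 365 = 1825 d
L = v × T = 0.02700 × 1825 = 49.27 m

49.3 m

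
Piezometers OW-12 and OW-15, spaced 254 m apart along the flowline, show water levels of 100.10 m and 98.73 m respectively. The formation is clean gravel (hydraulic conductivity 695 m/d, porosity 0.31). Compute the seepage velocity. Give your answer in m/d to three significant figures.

12.1 m/d

Hydraulic gradient i = (100.10 − 98.73) / 254 = 1.37 / 254 = 0.005394
Specific discharge q = 695 × 0.005394 = 3.749 m/d
Seepage velocity v = q / n = 3.749 / 0.31 = 12.09 m/d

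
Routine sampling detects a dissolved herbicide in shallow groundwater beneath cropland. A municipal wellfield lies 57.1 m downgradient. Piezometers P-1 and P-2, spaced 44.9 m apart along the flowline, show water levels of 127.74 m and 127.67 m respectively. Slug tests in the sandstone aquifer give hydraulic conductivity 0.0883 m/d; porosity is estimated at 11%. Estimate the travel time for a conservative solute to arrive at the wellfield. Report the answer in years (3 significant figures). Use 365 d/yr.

Hydraulic gradient i = (127.74 − 127.67) / 44.9 = 0.07 / 44.9 = 0.001559
Specific discharge q = 0.0883 × 0.001559 = 1.377e-4 m/d
Seepage velocity v = q / n = 1.377e-4 / 0.11 = 0.001251 m/d
t = L / v = 57.1 / 0.001251 = 45630 d
   = 45630 / 365 = 125 yr

125 years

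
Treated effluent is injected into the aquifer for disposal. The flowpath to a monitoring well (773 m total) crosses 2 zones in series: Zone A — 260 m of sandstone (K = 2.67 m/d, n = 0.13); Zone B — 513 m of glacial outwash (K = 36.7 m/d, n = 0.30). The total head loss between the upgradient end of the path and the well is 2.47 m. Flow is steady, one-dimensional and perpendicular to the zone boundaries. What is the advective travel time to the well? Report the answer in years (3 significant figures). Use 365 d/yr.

Steady 1-D flow in series ⇒ the Darcy flux q is identical in every zone and the zone head losses add (resistances L/K in series).
Σ(L/K) = 260/2.67 + 513/36.7 = 97.38 + 13.98 = 111.4 d
q = ΔH / Σ(L/K) = 2.47 / 111.4 = 0.02218 m/d (same in every zone)
Zone A: v = q/n = 0.02218/0.13 = 0.1706 m/d → t_A = 260/0.1706 = 1524 d
Zone B: v = q/n = 0.02218/0.30 = 0.07394 m/d → t_B = 513/0.07394 = 6938 d
Total t = 1524 + 6938 = 8462 d
   = 8462 / 365 = 23.2 yr

23.2 years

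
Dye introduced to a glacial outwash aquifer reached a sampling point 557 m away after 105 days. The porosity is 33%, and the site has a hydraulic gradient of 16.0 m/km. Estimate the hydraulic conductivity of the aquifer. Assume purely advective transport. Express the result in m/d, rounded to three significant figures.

109 m/d

v = L / t = 557 / 105 = 5.305 m/d
K = v · n / i = 5.305 × 0.33 / 0.016 = 109 m/d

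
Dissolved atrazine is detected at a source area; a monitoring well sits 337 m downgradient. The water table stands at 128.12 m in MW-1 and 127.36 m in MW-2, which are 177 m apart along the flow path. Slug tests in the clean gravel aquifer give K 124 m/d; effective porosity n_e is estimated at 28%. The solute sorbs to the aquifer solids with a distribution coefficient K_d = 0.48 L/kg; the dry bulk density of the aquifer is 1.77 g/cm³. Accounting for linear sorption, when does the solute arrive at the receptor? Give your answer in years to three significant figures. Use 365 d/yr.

Hydraulic gradient i = (128.12 − 127.36) / 177 = 0.76 / 177 = 0.004294
Specific discharge q = 124 × 0.004294 = 0.5324 m/d
v = Ki/n = 124·0.004294/0.28 = 1.902 m/d
Retardation R = 1 + ρ_b·K_d/n = 1 + 1.77×0.48/0.28 = 4.034
Contaminant velocity v_c = v/R = 1.902/4.034 = 0.4713 m/d
t = L/v_c = 337/0.4713 = 715.0 d
   = 715.0/365 = 1.96 yr

1.96 years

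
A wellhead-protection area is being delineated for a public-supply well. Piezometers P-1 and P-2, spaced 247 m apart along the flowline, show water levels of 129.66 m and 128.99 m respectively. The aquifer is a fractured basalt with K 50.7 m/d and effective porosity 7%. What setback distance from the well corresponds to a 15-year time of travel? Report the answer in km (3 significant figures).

Hydraulic gradient i = (129.66 − 128.99) / 247 = 0.67 / 247 = 0.002713
Darcy flux q = K·i = 50.7 × 0.002713 = 0.1375 m/d
Seepage velocity v = q / n = 0.1375 / 0.07 = 1.965 m/d
T = 15 yr × 365 = 5475 d
L = v × T = 1.965 × 5475 = 10760 m
   = 10.8 km

10.8 km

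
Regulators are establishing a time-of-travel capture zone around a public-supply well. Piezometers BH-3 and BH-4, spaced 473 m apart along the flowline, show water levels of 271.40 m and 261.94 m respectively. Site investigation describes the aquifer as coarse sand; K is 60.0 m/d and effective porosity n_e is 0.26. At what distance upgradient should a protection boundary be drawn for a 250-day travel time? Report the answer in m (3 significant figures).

Hydraulic gradient i = (271.40 − 261.94) / 473 = 9.46 / 473 = 0.02000
Specific discharge q = 60.0 × 0.02000 = 1.200 m/d
Seepage velocity v = q / n = 1.200 / 0.26 = 4.615 m/d
L = v × T = 4.615 × 250 = 1154 m

1150 m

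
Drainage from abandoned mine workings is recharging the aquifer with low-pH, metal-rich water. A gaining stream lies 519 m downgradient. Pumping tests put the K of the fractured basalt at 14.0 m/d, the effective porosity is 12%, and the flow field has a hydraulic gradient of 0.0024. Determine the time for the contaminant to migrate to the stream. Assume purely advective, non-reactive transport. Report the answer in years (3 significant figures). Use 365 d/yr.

5.08 years

Specific discharge q = 14.0 × 0.0024 = 0.03360 m/d
Seepage velocity v = q / n = 0.03360 / 0.12 = 0.2800 m/d
t = L / v = 519 / 0.2800 = 1854 d
   = 1854 / 365 = 5.08 yr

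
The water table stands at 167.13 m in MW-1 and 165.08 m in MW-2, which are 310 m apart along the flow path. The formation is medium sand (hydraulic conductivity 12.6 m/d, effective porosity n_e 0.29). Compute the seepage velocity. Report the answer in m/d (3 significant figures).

0.287 m/d

Hydraulic gradient i = (167.13 − 165.08) / 310 = 2.05 / 310 = 0.006613
Specific discharge q = 12.6 × 0.006613 = 0.08332 m/d
v_s = q/n_e = 0.08332/0.29 = 0.2873 m/d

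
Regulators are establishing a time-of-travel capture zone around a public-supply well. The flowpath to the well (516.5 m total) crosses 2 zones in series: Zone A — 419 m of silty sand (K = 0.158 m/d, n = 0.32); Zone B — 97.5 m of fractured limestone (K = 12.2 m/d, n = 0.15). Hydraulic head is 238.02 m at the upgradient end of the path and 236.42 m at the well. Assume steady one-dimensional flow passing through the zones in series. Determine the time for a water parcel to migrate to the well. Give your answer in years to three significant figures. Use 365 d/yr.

677 years

Total head drop ΔH = 238.02 − 236.42 = 1.60 m
Steady 1-D flow in series ⇒ the Darcy flux q is identical in every zone and the zone head losses add (resistances L/K in series).
Σ(L/K) = 419/0.158 + 97.5/12.2 = 2652 + 7.992 = 2660 d
q = ΔH / Σ(L/K) = 1.60 / 2660 = 6.015e-4 m/d (same in every zone)
Zone A: v = q/n = 6.015e-4/0.32 = 0.001880 m/d → t_A = 419/0.001880 = 222900 d
Zone B: v = q/n = 6.015e-4/0.15 = 0.004010 m/d → t_B = 97.5/0.004010 = 24310 d
Total t = 222900 + 24310 = 247200 d
   = 247200 / 365 = 677 yr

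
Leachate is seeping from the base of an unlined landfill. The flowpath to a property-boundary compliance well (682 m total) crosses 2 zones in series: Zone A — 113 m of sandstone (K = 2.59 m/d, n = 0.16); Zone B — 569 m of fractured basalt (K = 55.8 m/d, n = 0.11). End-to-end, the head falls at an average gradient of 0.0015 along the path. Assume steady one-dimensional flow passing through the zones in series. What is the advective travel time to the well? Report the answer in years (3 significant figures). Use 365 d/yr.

11.6 years

Continuity: the same q passes through each zone, so ΔH = q·Σ(L_j/K_j) — the zones act as resistances in series.
Σ(L/K) = 113/2.59 + 569/55.8 = 43.63 + 10.20 = 53.83 d
K_eq = L_total / Σ(L/K) = 682 / 53.83 = 12.67 m/d
q = K_eq · i = 12.67 × 0.0015 = 0.01901 m/d (same in every zone)
Zone A: v = q/n = 0.01901/0.16 = 0.1188 m/d → t_A = 113/0.1188 = 951.3 d
Zone B: v = q/n = 0.01901/0.11 = 0.1728 m/d → t_B = 569/0.1728 = 3293 d
Total t = 951.3 + 3293 = 4245 d
   = 4245 / 365 = 11.6 yr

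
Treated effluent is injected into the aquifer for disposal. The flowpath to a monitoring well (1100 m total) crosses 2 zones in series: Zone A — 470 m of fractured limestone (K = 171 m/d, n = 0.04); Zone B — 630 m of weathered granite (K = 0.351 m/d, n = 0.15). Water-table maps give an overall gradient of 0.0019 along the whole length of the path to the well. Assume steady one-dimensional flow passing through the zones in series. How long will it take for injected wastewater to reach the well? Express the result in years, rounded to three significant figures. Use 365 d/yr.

Steady 1-D flow in series ⇒ the Darcy flux q is identical in every zone and the zone head losses add (resistances L/K in series).
Σ(L/K) = 470/171 + 630/0.351 = 2.749 + 1795 = 1798 d
K_eq = L_total / Σ(L/K) = 1100 / 1798 = 0.6119 m/d
q = K_eq · i = 0.6119 × 0.0019 = 0.001163 m/d (same in every zone)
Zone A: v = q/n = 0.001163/0.04 = 0.02907 m/d → t_A = 470/0.02907 = 16170 d
Zone B: v = q/n = 0.001163/0.15 = 0.007751 m/d → t_B = 630/0.007751 = 81280 d
Total t = 16170 + 81280 = 97450 d
   = 97450 / 365 = 267 yr

267 years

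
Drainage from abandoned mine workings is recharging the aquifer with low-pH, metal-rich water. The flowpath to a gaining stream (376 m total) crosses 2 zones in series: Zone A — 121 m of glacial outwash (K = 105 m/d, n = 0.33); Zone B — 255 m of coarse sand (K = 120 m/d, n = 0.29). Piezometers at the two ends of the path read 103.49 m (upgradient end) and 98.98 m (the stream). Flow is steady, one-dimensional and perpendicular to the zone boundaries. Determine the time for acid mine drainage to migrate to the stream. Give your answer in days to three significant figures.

82.8 days

Total head drop ΔH = 103.49 − 98.98 = 4.51 m
Continuity: the same q passes through each zone, so ΔH = q·Σ(L_j/K_j) — the zones act as resistances in series.
Σ(L/K) = 121/105 + 255/120 = 1.152 + 2.125 = 3.277 d
q = ΔH / Σ(L/K) = 4.51 / 3.277 = 1.376 m/d (same in every zone)
Zone A: v = q/n = 1.376/0.33 = 4.170 m/d → t_A = 121/4.170 = 29.02 d
Zone B: v = q/n = 1.376/0.29 = 4.745 m/d → t_B = 255/4.745 = 53.74 d
Total t = 29.02 + 53.74 = 82.76 d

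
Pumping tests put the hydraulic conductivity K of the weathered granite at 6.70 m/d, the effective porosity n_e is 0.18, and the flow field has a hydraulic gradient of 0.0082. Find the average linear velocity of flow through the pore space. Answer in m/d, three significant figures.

0.305 m/d

Darcy flux q = K·i = 6.70 × 0.0082 = 0.05494 m/d
v_s = q/n_e = 0.05494/0.18 = 0.3052 m/d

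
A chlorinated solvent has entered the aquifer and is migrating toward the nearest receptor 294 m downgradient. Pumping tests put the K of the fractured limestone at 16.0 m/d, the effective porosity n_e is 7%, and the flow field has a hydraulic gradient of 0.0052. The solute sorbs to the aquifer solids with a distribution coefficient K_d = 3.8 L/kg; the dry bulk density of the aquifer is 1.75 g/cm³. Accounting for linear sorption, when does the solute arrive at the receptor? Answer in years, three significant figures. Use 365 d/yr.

Darcy flux q = K·i = 16.0 × 0.0052 = 0.08320 m/d
v = Ki/n = 16.0·0.0052/0.07 = 1.189 m/d
Retardation R = 1 + ρ_b·K_d/n = 1 + 1.75×3.8/0.07 = 96.00
Contaminant velocity v_c = v/R = 1.189/96.00 = 0.01238 m/d
t = L/v_c = 294/0.01238 = 23750 d
   = 23750/365 = 65.1 yr

65.1 years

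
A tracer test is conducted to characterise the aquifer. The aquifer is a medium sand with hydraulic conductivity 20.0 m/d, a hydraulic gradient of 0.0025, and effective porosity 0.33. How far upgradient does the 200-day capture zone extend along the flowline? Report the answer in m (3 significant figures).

Darcy flux q = K·i = 20.0 × 0.0025 = 0.05000 m/d
Average linear velocity = 0.05000 / 0.33 = 0.1515 m/d
L = v × T = 0.1515 × 200 = 30.30 m

30.3 m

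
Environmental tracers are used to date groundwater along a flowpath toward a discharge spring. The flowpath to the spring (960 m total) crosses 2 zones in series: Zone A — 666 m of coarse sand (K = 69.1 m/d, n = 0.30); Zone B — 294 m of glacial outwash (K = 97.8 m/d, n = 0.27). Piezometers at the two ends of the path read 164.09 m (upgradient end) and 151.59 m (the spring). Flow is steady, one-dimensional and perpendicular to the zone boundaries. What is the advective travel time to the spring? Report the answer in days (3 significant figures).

Total head drop ΔH = 164.09 − 151.59 = 12.50 m
Continuity: the same q passes through each zone, so ΔH = q·Σ(L_j/K_j) — the zones act as resistances in series.
Σ(L/K) = 666/69.1 + 294/97.8 = 9.638 + 3.006 = 12.64 d
q = ΔH / Σ(L/K) = 12.50 / 12.64 = 0.9886 m/d (same in every zone)
Zone A: v = q/n = 0.9886/0.30 = 3.295 m/d → t_A = 666/3.295 = 202.1 d
Zone B: v = q/n = 0.9886/0.27 = 3.661 m/d → t_B = 294/3.661 = 80.30 d
Total t = 202.1 + 80.30 = 282.4 d

282 days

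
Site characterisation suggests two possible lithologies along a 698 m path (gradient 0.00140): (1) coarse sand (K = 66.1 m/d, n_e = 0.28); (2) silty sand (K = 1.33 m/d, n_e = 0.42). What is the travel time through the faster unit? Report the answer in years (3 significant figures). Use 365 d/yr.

Unit 1 (coarse sand): v = 66.1×0.0014/0.28 = 0.3305 m/d, t = 698/0.3305 = 2112 d
Unit 2 (silty sand): v = 1.33×0.0014/0.42 = 0.004433 m/d, t = 698/0.004433 = 157400 d
Faster: 2112 d / 365 = 5.79 yr

5.79 years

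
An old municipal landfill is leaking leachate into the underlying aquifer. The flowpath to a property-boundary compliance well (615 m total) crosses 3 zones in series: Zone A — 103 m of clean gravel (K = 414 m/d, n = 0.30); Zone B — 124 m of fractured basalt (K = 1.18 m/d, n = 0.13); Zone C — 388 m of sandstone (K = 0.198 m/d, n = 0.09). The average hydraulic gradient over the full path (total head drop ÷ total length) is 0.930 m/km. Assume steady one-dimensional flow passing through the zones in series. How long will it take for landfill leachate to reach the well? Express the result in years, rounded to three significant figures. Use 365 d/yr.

810 years

For zones in series the flux q is common to all zones; the equivalent conductivity is the harmonic (thickness-weighted) mean, K_eq = L_total / Σ(L_j/K_j).
Σ(L/K) = 103/414 + 124/1.18 + 388/0.198 = 0.2488 + 105.1 + 1960 = 2065 d
K_eq = L_total / Σ(L/K) = 615 / 2065 = 0.2978 m/d
q = K_eq · i = 0.2978 × 9.3e-4 = 2.770e-4 m/d (same in every zone)
Zone A: v = q/n = 2.770e-4/0.30 = 9.233e-4 m/d → t_A = 103/9.233e-4 = 111600 d
Zone B: v = q/n = 2.770e-4/0.13 = 0.002131 m/d → t_B = 124/0.002131 = 58200 d
Zone C: v = q/n = 2.770e-4/0.09 = 0.003078 m/d → t_C = 388/0.003078 = 126100 d
Total t = 111600 + 58200 + 126100 = 295800 d
   = 295800 / 365 = 810 yr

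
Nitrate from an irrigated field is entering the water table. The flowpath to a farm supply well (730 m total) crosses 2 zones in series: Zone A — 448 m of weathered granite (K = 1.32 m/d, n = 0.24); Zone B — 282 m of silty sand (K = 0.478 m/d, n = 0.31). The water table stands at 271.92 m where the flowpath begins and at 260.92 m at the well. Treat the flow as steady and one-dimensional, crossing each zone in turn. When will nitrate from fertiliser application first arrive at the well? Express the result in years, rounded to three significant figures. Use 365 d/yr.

Total head drop ΔH = 271.92 − 260.92 = 11.00 m
Continuity: the same q passes through each zone, so ΔH = q·Σ(L_j/K_j) — the zones act as resistances in series.
Σ(L/K) = 448/1.32 + 282/0.478 = 339.4 + 590.0 = 929.4 d
q = ΔH / Σ(L/K) = 11.00 / 929.4 = 0.01184 m/d (same in every zone)
Zone A: v = q/n = 0.01184/0.24 = 0.04932 m/d → t_A = 448/0.04932 = 9084 d
Zone B: v = q/n = 0.01184/0.31 = 0.03818 m/d → t_B = 282/0.03818 = 7386 d
Total t = 9084 + 7386 = 16470 d
   = 16470 / 365 = 45.1 yr

45.1 years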